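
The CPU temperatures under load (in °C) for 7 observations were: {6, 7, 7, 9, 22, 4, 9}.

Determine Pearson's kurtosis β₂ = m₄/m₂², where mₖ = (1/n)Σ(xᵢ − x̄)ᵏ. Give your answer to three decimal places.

4.434

x̄ = 9.1429
Σ(xᵢ − x̄)² = 210.8571 ⇒ m₂ = 30.12245
Σ(xᵢ − x̄)⁴ = 28165.3994 ⇒ m₄ = 4023.62849
m₂² = 907.36193
β₂ = m₄/m₂² = 4023.62849 / 907.36193 ≈ 4.434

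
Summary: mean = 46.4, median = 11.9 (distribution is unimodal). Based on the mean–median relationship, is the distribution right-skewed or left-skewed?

mean − median = 46.4 − 11.9 = 34.5
mean > median ⇒ the longer tail is on the right ⇒ right-skewed (positively skewed).

right-skewed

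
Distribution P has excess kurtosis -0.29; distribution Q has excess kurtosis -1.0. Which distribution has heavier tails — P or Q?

P

Higher excess kurtosis ⇒ heavier tails relative to the normal distribution.
-0.29 vs -1.0: the larger is -0.29, so P has heavier tails.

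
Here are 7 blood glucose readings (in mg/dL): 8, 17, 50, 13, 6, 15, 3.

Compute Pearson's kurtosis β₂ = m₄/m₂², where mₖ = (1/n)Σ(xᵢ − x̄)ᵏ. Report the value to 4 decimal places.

x̄ = 16.0000
Σ(xᵢ − x̄)² = 1500.0000 ⇒ m₂ = 214.28571
Σ(xᵢ − x̄)⁴ = 1379076.0000 ⇒ m₄ = 197010.85714
m₂² = 45918.36735
β₂ = m₄/m₂² = 197010.85714 / 45918.36735 ≈ 4.2905

4.2905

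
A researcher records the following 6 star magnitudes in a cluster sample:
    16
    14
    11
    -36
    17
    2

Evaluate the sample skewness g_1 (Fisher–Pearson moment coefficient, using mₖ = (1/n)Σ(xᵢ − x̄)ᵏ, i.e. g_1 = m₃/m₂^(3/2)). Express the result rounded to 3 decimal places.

-1.532

x̄ = (16 + 14 + 11 - 36 + 17 + 2) / 6 = 4.0000
deviations (xᵢ − x̄): 12.0000, 10.0000, 7.0000, -40.0000, 13.0000, -2.0000
Σ(xᵢ − x̄)² = 2066.0000 ⇒ m₂ = 2066.0000/6 = 344.33333
Σ(xᵢ − x̄)³ = -58740.0000 ⇒ m₃ = -58740.0000/6 = -9790.00000
m₂^(3/2) = 344.33333^(1.5) = 6389.52539
g_1 = m₃ / m₂^(3/2) = -9790.00000 / 6389.52539 ≈ -1.532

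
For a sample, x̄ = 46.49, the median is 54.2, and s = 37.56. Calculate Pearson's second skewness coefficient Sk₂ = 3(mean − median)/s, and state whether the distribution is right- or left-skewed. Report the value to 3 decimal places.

Sk₂ = 3(46.49 − 54.2) / 37.56 = 3 × -7.7100 / 37.56
    = -23.1300 / 37.56 ≈ -0.616
Sk₂ < 0 ⇒ mean < median ⇒ left-skewed (negative skew).

-0.616, left-skewed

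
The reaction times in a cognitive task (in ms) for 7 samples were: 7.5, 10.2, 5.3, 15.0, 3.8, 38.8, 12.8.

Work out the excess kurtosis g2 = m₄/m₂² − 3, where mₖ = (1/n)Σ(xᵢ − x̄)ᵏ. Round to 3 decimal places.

x̄ = 13.3429
Σ(xᵢ − x̄)² = 850.8771 ⇒ m₂ = 121.55388
Σ(xᵢ − x̄)⁴ = 433737.8810 ⇒ m₄ = 61962.55442
m₂² = 14775.34515
g2 = m₄/m₂² − 3 = 4.19365 − 3 ≈ 1.194

1.194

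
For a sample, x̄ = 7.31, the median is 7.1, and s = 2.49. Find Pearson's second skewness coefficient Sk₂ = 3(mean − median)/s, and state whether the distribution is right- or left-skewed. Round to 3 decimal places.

Sk₂ = 3(7.31 − 7.1) / 2.49 = 3 × 0.2100 / 2.49
    = 0.6300 / 2.49 ≈ 0.253
Sk₂ > 0 ⇒ mean > median ⇒ right-skewed (positive skew).

0.253, right-skewed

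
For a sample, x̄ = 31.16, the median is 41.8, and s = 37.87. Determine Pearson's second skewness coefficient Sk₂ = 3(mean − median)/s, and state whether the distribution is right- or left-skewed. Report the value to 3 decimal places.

-0.843, left-skewed

Sk₂ = 3(31.16 − 41.8) / 37.87 = 3 × -10.6400 / 37.87
    = -31.9200 / 37.87 ≈ -0.843
Sk₂ < 0 ⇒ mean < median ⇒ left-skewed (negative skew).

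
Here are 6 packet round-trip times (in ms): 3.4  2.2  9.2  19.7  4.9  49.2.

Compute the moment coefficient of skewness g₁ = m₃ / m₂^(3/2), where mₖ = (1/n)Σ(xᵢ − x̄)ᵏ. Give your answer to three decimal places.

1.359

x̄ = (3.4 + 2.2 + 9.2 + 19.7 + 4.9 + 49.2) / 6 = 14.7667
deviations (xᵢ − x̄): -11.3667, -12.5667, -5.5667, 4.9333, -9.8667, 34.4333
Σ(xᵢ − x̄)² = 1625.4533 ⇒ m₂ = 1625.4533/6 = 270.90889
Σ(xᵢ − x̄)³ = 36359.9436 ⇒ m₃ = 36359.9436/6 = 6059.99059
m₂^(3/2) = 270.90889^(1.5) = 4458.97341
g₁ = m₃ / m₂^(3/2) = 6059.99059 / 4458.97341 ≈ 1.359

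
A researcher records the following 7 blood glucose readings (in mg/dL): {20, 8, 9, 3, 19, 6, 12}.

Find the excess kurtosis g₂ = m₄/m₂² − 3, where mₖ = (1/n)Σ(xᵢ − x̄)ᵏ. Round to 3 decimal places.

-1.239

x̄ = 11.0000
Σ(xᵢ − x̄)² = 248.0000 ⇒ m₂ = 35.42857
Σ(xᵢ − x̄)⁴ = 15476.0000 ⇒ m₄ = 2210.85714
m₂² = 1255.18367
g₂ = m₄/m₂² − 3 = 1.76138 − 3 ≈ -1.239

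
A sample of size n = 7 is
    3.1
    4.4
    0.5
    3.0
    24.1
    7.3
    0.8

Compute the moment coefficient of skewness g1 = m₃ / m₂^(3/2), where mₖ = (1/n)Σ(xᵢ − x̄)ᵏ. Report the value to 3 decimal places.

x̄ = (3.1 + 4.4 + 0.5 + 3.0 + 24.1 + 7.3 + 0.8) / 7 = 6.1714
deviations (xᵢ − x̄): -3.0714, -1.7714, -5.6714, -3.1714, 17.9286, 1.1286, -5.3714
Σ(xᵢ − x̄)² = 406.3543 ⇒ m₂ = 406.3543/7 = 58.05061
Σ(xᵢ − x̄)³ = 5360.4525 ⇒ m₃ = 5360.4525/7 = 765.77893
m₂^(3/2) = 58.05061^(1.5) = 442.29314
g1 = m₃ / m₂^(3/2) = 765.77893 / 442.29314 ≈ 1.731

1.731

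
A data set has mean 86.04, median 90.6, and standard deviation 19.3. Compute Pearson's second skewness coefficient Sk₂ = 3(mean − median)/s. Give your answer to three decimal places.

-0.709

Sk₂ = 3(86.04 − 90.6) / 19.3 = 3 × -4.5600 / 19.3
    = -13.6800 / 19.3 ≈ -0.709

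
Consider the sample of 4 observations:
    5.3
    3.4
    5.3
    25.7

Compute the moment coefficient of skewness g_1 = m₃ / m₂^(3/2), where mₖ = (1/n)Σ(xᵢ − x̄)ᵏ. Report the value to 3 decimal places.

x̄ = (5.3 + 3.4 + 5.3 + 25.7) / 4 = 9.9250
deviations (xᵢ − x̄): -4.6250, -6.5250, -4.6250, 15.7750
Σ(xᵢ − x̄)² = 334.2075 ⇒ m₂ = 334.2075/4 = 83.55188
Σ(xᵢ − x̄)³ = 3449.9494 ⇒ m₃ = 3449.9494/4 = 862.48734
m₂^(3/2) = 83.55188^(1.5) = 763.72024
g_1 = m₃ / m₂^(3/2) = 862.48734 / 763.72024 ≈ 1.129

1.129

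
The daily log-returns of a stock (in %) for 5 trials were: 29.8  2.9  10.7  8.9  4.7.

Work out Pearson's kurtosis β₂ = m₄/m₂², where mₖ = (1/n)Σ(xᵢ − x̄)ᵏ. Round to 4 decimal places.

x̄ = 11.4000
Σ(xᵢ − x̄)² = 462.4400 ⇒ m₂ = 92.48800
Σ(xᵢ − x̄)⁴ = 121897.3508 ⇒ m₄ = 24379.47016
m₂² = 8554.03014
β₂ = m₄/m₂² = 24379.47016 / 8554.03014 ≈ 2.8501

2.8501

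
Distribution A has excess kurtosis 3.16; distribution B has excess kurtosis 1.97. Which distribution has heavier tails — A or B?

A

Higher excess kurtosis ⇒ heavier tails relative to the normal distribution.
3.16 vs 1.97: the larger is 3.16, so A has heavier tails.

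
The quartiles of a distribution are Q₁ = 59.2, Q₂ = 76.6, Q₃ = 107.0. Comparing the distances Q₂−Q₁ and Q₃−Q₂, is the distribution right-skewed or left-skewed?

right-skewed

Q₂ − Q₁ = 17.4;  Q₃ − Q₂ = 30.4
Q₃ − Q₂ > Q₂ − Q₁ ⇒ the upper half is more spread out ⇒ right-skewed.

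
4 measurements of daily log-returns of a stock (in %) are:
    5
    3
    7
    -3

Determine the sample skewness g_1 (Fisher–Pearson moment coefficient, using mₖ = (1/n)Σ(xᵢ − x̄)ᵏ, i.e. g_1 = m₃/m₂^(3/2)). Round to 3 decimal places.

x̄ = (5 + 3 + 7 - 3) / 4 = 3.0000
deviations (xᵢ − x̄): 2.0000, 0.0000, 4.0000, -6.0000
Σ(xᵢ − x̄)² = 56.0000 ⇒ m₂ = 56.0000/4 = 14.00000
Σ(xᵢ − x̄)³ = -144.0000 ⇒ m₃ = -144.0000/4 = -36.00000
m₂^(3/2) = 14.00000^(1.5) = 52.38320
g_1 = m₃ / m₂^(3/2) = -36.00000 / 52.38320 ≈ -0.687

-0.687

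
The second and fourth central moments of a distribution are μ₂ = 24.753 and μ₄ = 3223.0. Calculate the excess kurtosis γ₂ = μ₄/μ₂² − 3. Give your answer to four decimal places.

2.2602

μ₂² = 24.753² = 612.71101
μ₄/μ₂² = 3223.0 / 612.71101 = 5.26023
γ₂ = 5.26023 − 3 ≈ 2.2602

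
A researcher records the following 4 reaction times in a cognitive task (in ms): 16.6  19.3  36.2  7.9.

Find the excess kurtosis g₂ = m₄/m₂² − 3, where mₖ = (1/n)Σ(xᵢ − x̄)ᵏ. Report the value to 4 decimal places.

x̄ = 20.0000
Σ(xᵢ − x̄)² = 420.9000 ⇒ m₂ = 105.22500
Σ(xᵢ − x̄)⁴ = 90444.5154 ⇒ m₄ = 22611.12885
m₂² = 11072.30063
g₂ = m₄/m₂² − 3 = 2.04213 − 3 ≈ -0.9579

-0.9579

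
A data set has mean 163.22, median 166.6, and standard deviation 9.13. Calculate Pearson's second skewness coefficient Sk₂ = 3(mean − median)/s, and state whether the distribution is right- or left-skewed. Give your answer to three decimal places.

Sk₂ = 3(163.22 − 166.6) / 9.13 = 3 × -3.3800 / 9.13
    = -10.1400 / 9.13 ≈ -1.111
Sk₂ < 0 ⇒ mean < median ⇒ left-skewed (negative skew).

-1.111, left-skewed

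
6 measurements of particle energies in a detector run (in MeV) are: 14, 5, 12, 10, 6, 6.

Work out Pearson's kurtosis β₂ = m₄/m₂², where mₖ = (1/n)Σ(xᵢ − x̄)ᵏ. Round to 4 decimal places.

1.4687

x̄ = 8.8333
Σ(xᵢ − x̄)² = 68.8333 ⇒ m₂ = 11.47222
Σ(xᵢ − x̄)⁴ = 1159.8194 ⇒ m₄ = 193.30324
m₂² = 131.61188
β₂ = m₄/m₂² = 193.30324 / 131.61188 ≈ 1.4687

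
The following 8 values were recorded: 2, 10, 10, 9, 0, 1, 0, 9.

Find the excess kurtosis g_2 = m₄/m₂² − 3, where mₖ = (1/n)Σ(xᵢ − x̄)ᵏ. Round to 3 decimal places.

x̄ = 5.1250
Σ(xᵢ − x̄)² = 156.8750 ⇒ m₂ = 19.60938
Σ(xᵢ − x̄)⁴ = 3345.2129 ⇒ m₄ = 418.15161
m₂² = 384.52759
g_2 = m₄/m₂² − 3 = 1.08744 − 3 ≈ -1.913

-1.913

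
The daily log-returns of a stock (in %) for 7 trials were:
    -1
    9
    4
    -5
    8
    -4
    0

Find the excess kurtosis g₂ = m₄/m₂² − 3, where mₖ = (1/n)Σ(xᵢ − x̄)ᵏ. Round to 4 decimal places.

x̄ = 1.5714
Σ(xᵢ − x̄)² = 185.7143 ⇒ m₂ = 26.53061
Σ(xᵢ − x̄)⁴ = 7666.0875 ⇒ m₄ = 1095.15535
m₂² = 703.87339
g₂ = m₄/m₂² − 3 = 1.55590 − 3 ≈ -1.4441

-1.4441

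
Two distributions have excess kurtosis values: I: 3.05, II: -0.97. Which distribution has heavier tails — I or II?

I

Higher excess kurtosis ⇒ heavier tails relative to the normal distribution.
3.05 vs -0.97: the larger is 3.05, so I has heavier tails. (I is leptokurtic — heavier-than-normal tails; the other is platykurtic.)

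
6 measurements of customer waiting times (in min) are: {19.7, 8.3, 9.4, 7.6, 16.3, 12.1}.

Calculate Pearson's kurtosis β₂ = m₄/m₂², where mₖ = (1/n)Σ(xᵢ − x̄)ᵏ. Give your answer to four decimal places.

1.8089

x̄ = 12.2333
Σ(xᵢ − x̄)² = 117.2733 ⇒ m₂ = 19.54556
Σ(xᵢ − x̄)⁴ = 4146.3508 ⇒ m₄ = 691.05846
m₂² = 382.02874
β₂ = m₄/m₂² = 691.05846 / 382.02874 ≈ 1.8089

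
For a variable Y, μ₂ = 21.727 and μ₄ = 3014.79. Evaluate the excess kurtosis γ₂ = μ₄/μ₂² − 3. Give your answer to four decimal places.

3.3864

μ₂² = 21.727² = 472.06253
μ₄/μ₂² = 3014.79 / 472.06253 = 6.38642
γ₂ = 6.38642 − 3 ≈ 3.3864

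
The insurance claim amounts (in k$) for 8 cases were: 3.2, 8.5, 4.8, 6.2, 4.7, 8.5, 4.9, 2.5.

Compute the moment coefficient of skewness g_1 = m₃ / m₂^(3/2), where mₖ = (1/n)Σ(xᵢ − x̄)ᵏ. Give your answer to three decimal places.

x̄ = (3.2 + 8.5 + 4.8 + 6.2 + 4.7 + 8.5 + 4.9 + 2.5) / 8 = 5.4125
deviations (xᵢ − x̄): -2.2125, 3.0875, -0.6125, 0.7875, -0.7125, 3.0875, -0.5125, -2.9125
Σ(xᵢ − x̄)² = 34.2088 ⇒ m₂ = 34.2088/8 = 4.27609
Σ(xᵢ − x̄)³ = 23.0902 ⇒ m₃ = 23.0902/8 = 2.88627
m₂^(3/2) = 4.27609^(1.5) = 8.84241
g_1 = m₃ / m₂^(3/2) = 2.88627 / 8.84241 ≈ 0.326

0.326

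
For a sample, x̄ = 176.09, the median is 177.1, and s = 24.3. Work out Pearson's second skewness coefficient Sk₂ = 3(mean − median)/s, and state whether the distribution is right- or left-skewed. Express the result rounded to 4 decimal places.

Sk₂ = 3(176.09 − 177.1) / 24.3 = 3 × -1.0100 / 24.3
    = -3.0300 / 24.3 ≈ -0.1247
Sk₂ < 0 ⇒ mean < median ⇒ left-skewed (negative skew).

-0.1247, left-skewed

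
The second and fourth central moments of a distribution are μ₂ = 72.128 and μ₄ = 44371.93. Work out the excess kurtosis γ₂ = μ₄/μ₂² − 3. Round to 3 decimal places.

5.529

μ₂² = 72.128² = 5202.44838
μ₄/μ₂² = 44371.93 / 5202.44838 = 8.52905
γ₂ = 8.52905 − 3 ≈ 5.529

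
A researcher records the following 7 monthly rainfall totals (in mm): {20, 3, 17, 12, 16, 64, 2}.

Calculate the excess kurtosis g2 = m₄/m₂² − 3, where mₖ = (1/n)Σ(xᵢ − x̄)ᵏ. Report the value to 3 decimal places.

1.247

x̄ = 19.1429
Σ(xᵢ − x̄)² = 2632.8571 ⇒ m₂ = 376.12245
Σ(xᵢ − x̄)⁴ = 4205795.3994 ⇒ m₄ = 600827.91420
m₂² = 141468.09663
g2 = m₄/m₂² − 3 = 4.24709 − 3 ≈ 1.247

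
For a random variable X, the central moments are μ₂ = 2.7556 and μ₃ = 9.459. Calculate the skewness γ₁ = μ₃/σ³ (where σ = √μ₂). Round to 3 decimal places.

2.068

σ = √μ₂ = √2.7556 = 1.66000
σ³ = μ₂^(3/2) = 4.57430
γ₁ = μ₃/σ³ = 9.459 / 4.57430 ≈ 2.068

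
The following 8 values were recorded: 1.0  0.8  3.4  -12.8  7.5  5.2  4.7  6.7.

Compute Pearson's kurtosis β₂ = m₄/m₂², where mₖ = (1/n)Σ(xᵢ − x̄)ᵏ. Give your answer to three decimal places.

x̄ = 2.0625
Σ(xᵢ − x̄)² = 293.2788 ⇒ m₂ = 36.65984
Σ(xᵢ − x̄)⁴ = 50283.1249 ⇒ m₄ = 6285.39062
m₂² = 1343.94414
β₂ = m₄/m₂² = 6285.39062 / 1343.94414 ≈ 4.677

4.677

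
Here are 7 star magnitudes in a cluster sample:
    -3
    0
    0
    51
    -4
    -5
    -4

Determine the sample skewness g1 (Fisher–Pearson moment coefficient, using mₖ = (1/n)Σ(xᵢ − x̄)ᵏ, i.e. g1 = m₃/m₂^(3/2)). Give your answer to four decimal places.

2.0017

x̄ = (-3 + 0 + 0 + 51 - 4 - 5 - 4) / 7 = 5.0000
deviations (xᵢ − x̄): -8.0000, -5.0000, -5.0000, 46.0000, -9.0000, -10.0000, -9.0000
Σ(xᵢ − x̄)² = 2492.0000 ⇒ m₂ = 2492.0000/7 = 356.00000
Σ(xᵢ − x̄)³ = 94116.0000 ⇒ m₃ = 94116.0000/7 = 13445.14286
m₂^(3/2) = 356.00000^(1.5) = 6716.99457
g1 = m₃ / m₂^(3/2) = 13445.14286 / 6716.99457 ≈ 2.0017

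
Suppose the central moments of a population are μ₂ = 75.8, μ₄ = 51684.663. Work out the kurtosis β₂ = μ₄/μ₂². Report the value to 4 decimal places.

μ₂² = 75.8² = 5745.64000
μ₄/μ₂² = 51684.663 / 5745.64000 = 8.99546
β₂ ≈ 8.9955

8.9955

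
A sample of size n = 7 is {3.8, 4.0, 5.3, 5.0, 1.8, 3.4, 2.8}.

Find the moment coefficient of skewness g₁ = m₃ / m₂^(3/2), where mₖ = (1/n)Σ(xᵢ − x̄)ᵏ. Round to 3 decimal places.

-0.206

x̄ = (3.8 + 4.0 + 5.3 + 5.0 + 1.8 + 3.4 + 2.8) / 7 = 3.7286
deviations (xᵢ − x̄): 0.0714, 0.2714, 1.5714, 1.2714, -1.9286, -0.3286, -0.9286
Σ(xᵢ − x̄)² = 8.8543 ⇒ m₂ = 8.8543/7 = 1.26490
Σ(xᵢ − x̄)³ = -2.0531 ⇒ m₃ = -2.0531/7 = -0.29330
m₂^(3/2) = 1.26490^(1.5) = 1.42260
g₁ = m₃ / m₂^(3/2) = -0.29330 / 1.42260 ≈ -0.206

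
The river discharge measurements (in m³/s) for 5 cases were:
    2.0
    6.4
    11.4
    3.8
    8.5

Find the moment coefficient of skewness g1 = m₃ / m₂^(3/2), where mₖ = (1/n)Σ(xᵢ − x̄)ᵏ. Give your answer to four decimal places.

0.1522

x̄ = (2.0 + 6.4 + 11.4 + 3.8 + 8.5) / 5 = 6.4200
deviations (xᵢ − x̄): -4.4200, -0.0200, 4.9800, -2.6200, 2.0800
Σ(xᵢ − x̄)² = 55.5280 ⇒ m₂ = 55.5280/5 = 11.10560
Σ(xᵢ − x̄)³ = 28.1693 ⇒ m₃ = 28.1693/5 = 5.63386
m₂^(3/2) = 11.10560^(1.5) = 37.00948
g1 = m₃ / m₂^(3/2) = 5.63386 / 37.00948 ≈ 0.1522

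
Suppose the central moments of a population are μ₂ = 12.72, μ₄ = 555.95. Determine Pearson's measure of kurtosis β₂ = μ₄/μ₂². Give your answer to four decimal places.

μ₂² = 12.72² = 161.79840
μ₄/μ₂² = 555.95 / 161.79840 = 3.43607
β₂ ≈ 3.4361

3.4361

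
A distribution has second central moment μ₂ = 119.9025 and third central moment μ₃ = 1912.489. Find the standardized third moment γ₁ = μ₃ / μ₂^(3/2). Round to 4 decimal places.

σ = √μ₂ = √119.9025 = 10.95000
σ³ = μ₂^(3/2) = 1312.93238
γ₁ = μ₃/σ³ = 1912.489 / 1312.93238 ≈ 1.4567

1.4567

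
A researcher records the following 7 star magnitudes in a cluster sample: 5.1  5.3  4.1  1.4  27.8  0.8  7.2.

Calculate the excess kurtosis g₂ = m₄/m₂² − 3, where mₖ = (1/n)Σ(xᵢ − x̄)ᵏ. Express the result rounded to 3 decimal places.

1.647

x̄ = 7.3857
Σ(xᵢ − x̄)² = 516.3486 ⇒ m₂ = 73.76408
Σ(xᵢ − x̄)⁴ = 177002.3514 ⇒ m₄ = 25286.05019
m₂² = 5441.13974
g₂ = m₄/m₂² − 3 = 4.64720 − 3 ≈ 1.647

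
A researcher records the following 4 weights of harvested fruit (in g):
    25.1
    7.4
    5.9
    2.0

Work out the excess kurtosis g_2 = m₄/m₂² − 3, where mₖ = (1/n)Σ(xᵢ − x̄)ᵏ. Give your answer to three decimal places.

x̄ = 10.1000
Σ(xᵢ − x̄)² = 315.5400 ⇒ m₂ = 78.88500
Σ(xᵢ − x̄)⁴ = 55293.9858 ⇒ m₄ = 13823.49645
m₂² = 6222.84323
g_2 = m₄/m₂² − 3 = 2.22141 − 3 ≈ -0.779

-0.779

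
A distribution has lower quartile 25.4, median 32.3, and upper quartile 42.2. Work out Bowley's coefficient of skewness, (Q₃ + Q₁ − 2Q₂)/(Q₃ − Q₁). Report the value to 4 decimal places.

numerator: Q₃ + Q₁ − 2Q₂ = 42.2 + 25.4 − 2×32.3 = 3.0000
denominator: Q₃ − Q₁ = 42.2 − 25.4 = 16.8000
Bowley skewness = 3.0000 / 16.8000 ≈ 0.1786

0.1786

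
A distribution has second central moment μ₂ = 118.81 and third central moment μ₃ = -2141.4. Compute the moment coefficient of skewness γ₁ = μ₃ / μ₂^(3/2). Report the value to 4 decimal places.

σ = √μ₂ = √118.81 = 10.90000
σ³ = μ₂^(3/2) = 1295.02900
γ₁ = μ₃/σ³ = -2141.4 / 1295.02900 ≈ -1.6536

-1.6536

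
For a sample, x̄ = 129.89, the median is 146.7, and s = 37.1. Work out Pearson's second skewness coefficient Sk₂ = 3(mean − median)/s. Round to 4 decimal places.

-1.3593

Sk₂ = 3(129.89 − 146.7) / 37.1 = 3 × -16.8100 / 37.1
    = -50.4300 / 37.1 ≈ -1.3593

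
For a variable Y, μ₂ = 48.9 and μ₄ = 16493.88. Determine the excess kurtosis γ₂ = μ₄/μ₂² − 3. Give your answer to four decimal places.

3.8977

μ₂² = 48.9² = 2391.21000
μ₄/μ₂² = 16493.88 / 2391.21000 = 6.89771
γ₂ = 6.89771 − 3 ≈ 3.8977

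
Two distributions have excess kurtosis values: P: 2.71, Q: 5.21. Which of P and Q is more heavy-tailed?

Q

Higher excess kurtosis ⇒ heavier tails relative to the normal distribution.
2.71 vs 5.21: the larger is 5.21, so Q has heavier tails.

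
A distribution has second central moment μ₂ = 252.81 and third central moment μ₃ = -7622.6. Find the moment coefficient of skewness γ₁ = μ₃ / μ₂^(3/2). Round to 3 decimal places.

σ = √μ₂ = √252.81 = 15.90000
σ³ = μ₂^(3/2) = 4019.67900
γ₁ = μ₃/σ³ = -7622.6 / 4019.67900 ≈ -1.896

-1.896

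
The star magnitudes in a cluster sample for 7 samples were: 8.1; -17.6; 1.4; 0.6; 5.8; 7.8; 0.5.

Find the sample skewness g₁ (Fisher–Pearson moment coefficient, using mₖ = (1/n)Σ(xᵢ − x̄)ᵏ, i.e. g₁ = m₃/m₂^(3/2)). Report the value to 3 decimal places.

-1.465

x̄ = (8.1 - 17.6 + 1.4 + 0.6 + 5.8 + 7.8 + 0.5) / 7 = 0.9429
deviations (xᵢ − x̄): 7.1571, -18.5429, 0.4571, -0.3429, 4.8571, 6.8571, -0.4429
Σ(xᵢ − x̄)² = 466.1971 ⇒ m₂ = 466.1971/7 = 66.59959
Σ(xᵢ − x̄)³ = -5572.1252 ⇒ m₃ = -5572.1252/7 = -796.01788
m₂^(3/2) = 66.59959^(1.5) = 543.50977
g₁ = m₃ / m₂^(3/2) = -796.01788 / 543.50977 ≈ -1.465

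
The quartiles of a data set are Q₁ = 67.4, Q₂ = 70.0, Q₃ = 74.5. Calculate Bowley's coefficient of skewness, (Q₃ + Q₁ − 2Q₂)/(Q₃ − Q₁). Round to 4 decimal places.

numerator: Q₃ + Q₁ − 2Q₂ = 74.5 + 67.4 − 2×70.0 = 1.9000
denominator: Q₃ − Q₁ = 74.5 − 67.4 = 7.1000
Bowley skewness = 1.9000 / 7.1000 ≈ 0.2676

0.2676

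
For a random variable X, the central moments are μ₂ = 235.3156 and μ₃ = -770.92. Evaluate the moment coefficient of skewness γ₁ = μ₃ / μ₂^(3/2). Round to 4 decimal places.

σ = √μ₂ = √235.3156 = 15.34000
σ³ = μ₂^(3/2) = 3609.74130
γ₁ = μ₃/σ³ = -770.92 / 3609.74130 ≈ -0.2136

-0.2136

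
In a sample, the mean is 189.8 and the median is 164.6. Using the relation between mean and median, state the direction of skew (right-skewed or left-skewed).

right-skewed

mean − median = 189.8 − 164.6 = 25.2
mean > median ⇒ the longer tail is on the right ⇒ right-skewed (positively skewed).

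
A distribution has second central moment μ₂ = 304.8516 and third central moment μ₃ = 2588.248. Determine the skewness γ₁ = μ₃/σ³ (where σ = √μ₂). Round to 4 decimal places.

0.4863

σ = √μ₂ = √304.8516 = 17.46000
σ³ = μ₂^(3/2) = 5322.70894
γ₁ = μ₃/σ³ = 2588.248 / 5322.70894 ≈ 0.4863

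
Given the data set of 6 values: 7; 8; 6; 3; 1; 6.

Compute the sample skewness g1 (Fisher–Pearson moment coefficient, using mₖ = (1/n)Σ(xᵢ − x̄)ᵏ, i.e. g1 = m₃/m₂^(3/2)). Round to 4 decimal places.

-0.6249

x̄ = (7 + 8 + 6 + 3 + 1 + 6) / 6 = 5.1667
deviations (xᵢ − x̄): 1.8333, 2.8333, 0.8333, -2.1667, -4.1667, 0.8333
Σ(xᵢ − x̄)² = 34.8333 ⇒ m₂ = 34.8333/6 = 5.80556
Σ(xᵢ − x̄)³ = -52.4444 ⇒ m₃ = -52.4444/6 = -8.74074
m₂^(3/2) = 5.80556^(1.5) = 13.98832
g1 = m₃ / m₂^(3/2) = -8.74074 / 13.98832 ≈ -0.6249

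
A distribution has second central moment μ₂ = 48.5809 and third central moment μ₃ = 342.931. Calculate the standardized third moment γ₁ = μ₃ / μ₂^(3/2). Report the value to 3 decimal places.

1.013

σ = √μ₂ = √48.5809 = 6.97000
σ³ = μ₂^(3/2) = 338.60887
γ₁ = μ₃/σ³ = 342.931 / 338.60887 ≈ 1.013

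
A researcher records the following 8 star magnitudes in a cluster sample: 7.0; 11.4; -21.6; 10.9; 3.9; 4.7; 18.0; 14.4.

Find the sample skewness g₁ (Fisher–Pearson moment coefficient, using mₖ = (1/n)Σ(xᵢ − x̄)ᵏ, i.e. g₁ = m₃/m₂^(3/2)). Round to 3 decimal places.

-1.586

x̄ = (7.0 + 11.4 - 21.6 + 10.9 + 3.9 + 4.7 + 18.0 + 14.4) / 8 = 6.0875
deviations (xᵢ − x̄): 0.9125, 5.3125, -27.6875, 4.8125, -2.1875, -1.3875, 11.9125, 8.3125
Σ(xᵢ − x̄)² = 1036.5288 ⇒ m₂ = 1036.5288/8 = 129.56609
Σ(xᵢ − x̄)³ = -18711.3112 ⇒ m₃ = -18711.3112/8 = -2338.91389
m₂^(3/2) = 129.56609^(1.5) = 1474.81331
g₁ = m₃ / m₂^(3/2) = -2338.91389 / 1474.81331 ≈ -1.586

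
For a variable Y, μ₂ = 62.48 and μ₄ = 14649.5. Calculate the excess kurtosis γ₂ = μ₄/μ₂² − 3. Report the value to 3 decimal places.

0.753

μ₂² = 62.48² = 3903.75040
μ₄/μ₂² = 14649.5 / 3903.75040 = 3.75267
γ₂ = 3.75267 − 3 ≈ 0.753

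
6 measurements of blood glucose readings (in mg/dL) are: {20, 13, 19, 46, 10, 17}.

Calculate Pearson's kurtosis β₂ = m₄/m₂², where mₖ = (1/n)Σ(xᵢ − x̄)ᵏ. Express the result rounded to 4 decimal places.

x̄ = 20.8333
Σ(xᵢ − x̄)² = 830.8333 ⇒ m₂ = 138.47222
Σ(xᵢ − x̄)⁴ = 418912.8194 ⇒ m₄ = 69818.80324
m₂² = 19174.55633
β₂ = m₄/m₂² = 69818.80324 / 19174.55633 ≈ 3.6412

3.6412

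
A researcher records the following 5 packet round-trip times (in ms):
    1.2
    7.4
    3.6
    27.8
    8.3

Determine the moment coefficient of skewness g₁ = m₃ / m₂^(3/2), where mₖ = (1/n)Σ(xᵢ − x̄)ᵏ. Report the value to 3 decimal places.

1.224

x̄ = (1.2 + 7.4 + 3.6 + 27.8 + 8.3) / 5 = 9.6600
deviations (xᵢ − x̄): -8.4600, -2.2600, -6.0600, 18.1400, -1.3600
Σ(xᵢ − x̄)² = 444.3120 ⇒ m₂ = 444.3120/5 = 88.86240
Σ(xᵢ − x̄)³ = 5127.0418 ⇒ m₃ = 5127.0418/5 = 1025.40835
m₂^(3/2) = 88.86240^(1.5) = 837.67790
g₁ = m₃ / m₂^(3/2) = 1025.40835 / 837.67790 ≈ 1.224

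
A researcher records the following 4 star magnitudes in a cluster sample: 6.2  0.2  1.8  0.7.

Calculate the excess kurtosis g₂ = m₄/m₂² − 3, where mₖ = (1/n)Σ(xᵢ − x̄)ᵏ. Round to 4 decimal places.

-0.8338

x̄ = 2.2250
Σ(xᵢ − x̄)² = 22.4075 ⇒ m₂ = 5.60188
Σ(xᵢ − x̄)⁴ = 271.9160 ⇒ m₄ = 67.97901
m₂² = 31.38100
g₂ = m₄/m₂² − 3 = 2.16625 − 3 ≈ -0.8338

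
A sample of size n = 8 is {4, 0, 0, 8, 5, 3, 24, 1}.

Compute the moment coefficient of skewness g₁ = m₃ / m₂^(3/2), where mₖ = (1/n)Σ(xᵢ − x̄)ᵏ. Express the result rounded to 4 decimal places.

1.7719

x̄ = (4 + 0 + 0 + 8 + 5 + 3 + 24 + 1) / 8 = 5.6250
deviations (xᵢ − x̄): -1.6250, -5.6250, -5.6250, 2.3750, -0.6250, -2.6250, 18.3750, -4.6250
Σ(xᵢ − x̄)² = 437.8750 ⇒ m₂ = 437.8750/8 = 54.73438
Σ(xᵢ − x̄)³ = 5740.0313 ⇒ m₃ = 5740.0313/8 = 717.50391
m₂^(3/2) = 54.73438^(1.5) = 404.93960
g₁ = m₃ / m₂^(3/2) = 717.50391 / 404.93960 ≈ 1.7719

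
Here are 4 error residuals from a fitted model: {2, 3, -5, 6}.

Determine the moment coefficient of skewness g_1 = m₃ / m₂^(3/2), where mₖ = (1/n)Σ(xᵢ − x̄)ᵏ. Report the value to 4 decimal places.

-0.6870

x̄ = (2 + 3 - 5 + 6) / 4 = 1.5000
deviations (xᵢ − x̄): 0.5000, 1.5000, -6.5000, 4.5000
Σ(xᵢ − x̄)² = 65.0000 ⇒ m₂ = 65.0000/4 = 16.25000
Σ(xᵢ − x̄)³ = -180.0000 ⇒ m₃ = -180.0000/4 = -45.00000
m₂^(3/2) = 16.25000^(1.5) = 65.50584
g_1 = m₃ / m₂^(3/2) = -45.00000 / 65.50584 ≈ -0.6870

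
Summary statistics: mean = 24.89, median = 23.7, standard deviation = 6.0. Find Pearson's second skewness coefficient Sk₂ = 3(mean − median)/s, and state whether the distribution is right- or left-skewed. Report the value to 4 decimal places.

0.5950, right-skewed

Sk₂ = 3(24.89 − 23.7) / 6.0 = 3 × 1.1900 / 6.0
    = 3.5700 / 6.0 ≈ 0.5950
Sk₂ > 0 ⇒ mean > median ⇒ right-skewed (positive skew).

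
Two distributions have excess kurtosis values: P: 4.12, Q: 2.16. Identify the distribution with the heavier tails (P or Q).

Higher excess kurtosis ⇒ heavier tails relative to the normal distribution.
4.12 vs 2.16: the larger is 4.12, so P has heavier tails.

P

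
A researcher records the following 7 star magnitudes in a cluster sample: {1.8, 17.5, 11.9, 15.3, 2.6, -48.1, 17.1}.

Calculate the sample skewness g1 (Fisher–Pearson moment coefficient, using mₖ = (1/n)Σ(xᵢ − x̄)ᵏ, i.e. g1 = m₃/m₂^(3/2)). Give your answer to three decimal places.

x̄ = (1.8 + 17.5 + 11.9 + 15.3 + 2.6 - 48.1 + 17.1) / 7 = 2.5857
deviations (xᵢ − x̄): -0.7857, 14.9143, 9.3143, 12.7143, 0.0143, -50.6857, 14.5143
Σ(xᵢ − x̄)² = 3251.1686 ⇒ m₂ = 3251.1686/7 = 464.45265
Σ(xᵢ − x̄)³ = -120975.7052 ⇒ m₃ = -120975.7052/7 = -17282.24360
m₂^(3/2) = 464.45265^(1.5) = 10009.49512
g1 = m₃ / m₂^(3/2) = -17282.24360 / 10009.49512 ≈ -1.727

-1.727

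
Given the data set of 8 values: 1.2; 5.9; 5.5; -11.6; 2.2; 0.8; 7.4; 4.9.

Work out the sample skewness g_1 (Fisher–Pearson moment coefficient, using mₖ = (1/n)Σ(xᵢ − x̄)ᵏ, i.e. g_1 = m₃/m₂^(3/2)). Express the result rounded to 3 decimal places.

-1.598

x̄ = (1.2 + 5.9 + 5.5 - 11.6 + 2.2 + 0.8 + 7.4 + 4.9) / 8 = 2.0375
deviations (xᵢ − x̄): -0.8375, 3.8625, 3.4625, -13.6375, 0.1625, -1.2375, 5.3625, 2.8625
Σ(xᵢ − x̄)² = 252.0988 ⇒ m₂ = 252.0988/8 = 31.51234
Σ(xᵢ − x̄)³ = -2262.0025 ⇒ m₃ = -2262.0025/8 = -282.75032
m₂^(3/2) = 31.51234^(1.5) = 176.89724
g_1 = m₃ / m₂^(3/2) = -282.75032 / 176.89724 ≈ -1.598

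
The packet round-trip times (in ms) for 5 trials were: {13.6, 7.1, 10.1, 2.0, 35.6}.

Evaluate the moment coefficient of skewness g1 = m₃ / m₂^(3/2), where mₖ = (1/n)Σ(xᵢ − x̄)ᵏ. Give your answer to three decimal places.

x̄ = (13.6 + 7.1 + 10.1 + 2.0 + 35.6) / 5 = 13.6800
deviations (xᵢ − x̄): -0.0800, -6.5800, -3.5800, -11.6800, 21.9200
Σ(xᵢ − x̄)² = 673.0280 ⇒ m₂ = 673.0280/5 = 134.60560
Σ(xᵢ − x̄)³ = 8608.0747 ⇒ m₃ = 8608.0747/5 = 1721.61494
m₂^(3/2) = 134.60560^(1.5) = 1561.68951
g1 = m₃ / m₂^(3/2) = 1721.61494 / 1561.68951 ≈ 1.102

1.102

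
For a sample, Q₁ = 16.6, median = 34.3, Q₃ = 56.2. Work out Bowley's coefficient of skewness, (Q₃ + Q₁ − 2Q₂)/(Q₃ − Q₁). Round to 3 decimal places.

0.106

numerator: Q₃ + Q₁ − 2Q₂ = 56.2 + 16.6 − 2×34.3 = 4.2000
denominator: Q₃ − Q₁ = 56.2 − 16.6 = 39.6000
Bowley skewness = 4.2000 / 39.6000 ≈ 0.106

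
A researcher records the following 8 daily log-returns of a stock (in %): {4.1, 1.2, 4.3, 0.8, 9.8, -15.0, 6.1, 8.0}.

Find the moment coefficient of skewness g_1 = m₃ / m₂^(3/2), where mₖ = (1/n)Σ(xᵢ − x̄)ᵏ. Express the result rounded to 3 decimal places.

x̄ = (4.1 + 1.2 + 4.3 + 0.8 + 9.8 - 15.0 + 6.1 + 8.0) / 8 = 2.4125
deviations (xᵢ − x̄): 1.6875, -1.2125, 1.8875, -1.6125, 7.3875, -17.4125, 3.6875, 5.5875
Σ(xᵢ − x̄)² = 413.0688 ⇒ m₂ = 413.0688/8 = 51.63359
Σ(xᵢ − x̄)³ = -4646.0731 ⇒ m₃ = -4646.0731/8 = -580.75914
m₂^(3/2) = 51.63359^(1.5) = 371.02103
g_1 = m₃ / m₂^(3/2) = -580.75914 / 371.02103 ≈ -1.565

-1.565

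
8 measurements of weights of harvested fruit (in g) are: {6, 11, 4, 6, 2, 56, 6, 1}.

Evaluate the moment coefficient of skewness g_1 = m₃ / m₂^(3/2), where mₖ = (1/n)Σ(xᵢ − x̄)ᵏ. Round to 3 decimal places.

2.145

x̄ = (6 + 11 + 4 + 6 + 2 + 56 + 6 + 1) / 8 = 11.5000
deviations (xᵢ − x̄): -5.5000, -0.5000, -7.5000, -5.5000, -9.5000, 44.5000, -5.5000, -10.5000
Σ(xᵢ − x̄)² = 2328.0000 ⇒ m₂ = 2328.0000/8 = 291.00000
Σ(xᵢ − x̄)³ = 85185.0000 ⇒ m₃ = 85185.0000/8 = 10648.12500
m₂^(3/2) = 291.00000^(1.5) = 4964.08813
g_1 = m₃ / m₂^(3/2) = 10648.12500 / 4964.08813 ≈ 2.145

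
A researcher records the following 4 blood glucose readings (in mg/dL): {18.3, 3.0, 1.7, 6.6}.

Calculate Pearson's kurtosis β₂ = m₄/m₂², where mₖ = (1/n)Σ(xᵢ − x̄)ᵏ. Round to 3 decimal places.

2.119

x̄ = 7.4000
Σ(xᵢ − x̄)² = 171.3000 ⇒ m₂ = 42.82500
Σ(xᵢ − x̄)⁴ = 15546.6354 ⇒ m₄ = 3886.65885
m₂² = 1833.98063
β₂ = m₄/m₂² = 3886.65885 / 1833.98063 ≈ 2.119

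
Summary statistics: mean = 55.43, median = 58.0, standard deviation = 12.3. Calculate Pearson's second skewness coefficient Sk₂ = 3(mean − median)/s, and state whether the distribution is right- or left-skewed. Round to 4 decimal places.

Sk₂ = 3(55.43 − 58.0) / 12.3 = 3 × -2.5700 / 12.3
    = -7.7100 / 12.3 ≈ -0.6268
Sk₂ < 0 ⇒ mean < median ⇒ left-skewed (negative skew).

-0.6268, left-skewed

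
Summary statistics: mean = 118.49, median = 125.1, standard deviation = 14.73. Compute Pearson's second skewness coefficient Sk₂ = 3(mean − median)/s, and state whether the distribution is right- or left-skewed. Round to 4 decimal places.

-1.3462, left-skewed

Sk₂ = 3(118.49 − 125.1) / 14.73 = 3 × -6.6100 / 14.73
    = -19.8300 / 14.73 ≈ -1.3462
Sk₂ < 0 ⇒ mean < median ⇒ left-skewed (negative skew).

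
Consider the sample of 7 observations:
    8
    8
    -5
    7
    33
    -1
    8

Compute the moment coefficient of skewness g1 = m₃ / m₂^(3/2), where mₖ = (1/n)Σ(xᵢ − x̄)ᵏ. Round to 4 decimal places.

1.2204

x̄ = (8 + 8 - 5 + 7 + 33 - 1 + 8) / 7 = 8.2857
deviations (xᵢ − x̄): -0.2857, -0.2857, -13.2857, -1.2857, 24.7143, -9.2857, -0.2857
Σ(xᵢ − x̄)² = 875.4286 ⇒ m₂ = 875.4286/7 = 125.06122
Σ(xᵢ − x̄)³ = 11947.4694 ⇒ m₃ = 11947.4694/7 = 1706.78134
m₂^(3/2) = 125.06122^(1.5) = 1398.56938
g1 = m₃ / m₂^(3/2) = 1706.78134 / 1398.56938 ≈ 1.2204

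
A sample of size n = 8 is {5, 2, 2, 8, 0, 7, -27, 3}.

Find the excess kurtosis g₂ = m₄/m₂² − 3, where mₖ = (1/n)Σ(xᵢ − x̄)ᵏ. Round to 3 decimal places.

x̄ = 0.0000
Σ(xᵢ − x̄)² = 884.0000 ⇒ m₂ = 110.50000
Σ(xᵢ − x̄)⁴ = 538676.0000 ⇒ m₄ = 67334.50000
m₂² = 12210.25000
g₂ = m₄/m₂² − 3 = 5.51459 − 3 ≈ 2.515

2.515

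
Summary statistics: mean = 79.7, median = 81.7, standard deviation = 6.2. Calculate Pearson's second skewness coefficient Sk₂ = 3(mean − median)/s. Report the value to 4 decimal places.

-0.9677

Sk₂ = 3(79.7 − 81.7) / 6.2 = 3 × -2.0000 / 6.2
    = -6.0000 / 6.2 ≈ -0.9677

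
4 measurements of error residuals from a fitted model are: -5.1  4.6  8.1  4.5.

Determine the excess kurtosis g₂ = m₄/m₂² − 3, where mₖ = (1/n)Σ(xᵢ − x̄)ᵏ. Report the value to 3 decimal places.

-0.835

x̄ = 3.0250
Σ(xᵢ − x̄)² = 96.4275 ⇒ m₂ = 24.10688
Σ(xᵢ − x̄)⁴ = 5032.3018 ⇒ m₄ = 1258.07545
m₂² = 581.14142
g₂ = m₄/m₂² − 3 = 2.16484 − 3 ≈ -0.835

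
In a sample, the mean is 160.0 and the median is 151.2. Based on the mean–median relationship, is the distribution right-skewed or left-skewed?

right-skewed

mean − median = 160.0 − 151.2 = 8.8
mean > median ⇒ the longer tail is on the right ⇒ right-skewed (positively skewed).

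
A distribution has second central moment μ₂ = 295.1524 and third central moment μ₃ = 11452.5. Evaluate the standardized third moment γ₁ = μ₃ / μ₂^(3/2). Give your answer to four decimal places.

σ = √μ₂ = √295.1524 = 17.18000
σ³ = μ₂^(3/2) = 5070.71823
γ₁ = μ₃/σ³ = 11452.5 / 5070.71823 ≈ 2.2586

2.2586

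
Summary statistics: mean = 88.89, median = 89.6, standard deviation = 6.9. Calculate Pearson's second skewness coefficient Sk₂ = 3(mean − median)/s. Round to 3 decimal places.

-0.309

Sk₂ = 3(88.89 − 89.6) / 6.9 = 3 × -0.7100 / 6.9
    = -2.1300 / 6.9 ≈ -0.309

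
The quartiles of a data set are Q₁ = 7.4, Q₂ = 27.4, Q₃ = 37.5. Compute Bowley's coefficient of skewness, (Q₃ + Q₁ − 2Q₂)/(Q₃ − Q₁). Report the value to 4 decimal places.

-0.3289

numerator: Q₃ + Q₁ − 2Q₂ = 37.5 + 7.4 − 2×27.4 = -9.9000
denominator: Q₃ − Q₁ = 37.5 − 7.4 = 30.1000
Bowley skewness = -9.9000 / 30.1000 ≈ -0.3289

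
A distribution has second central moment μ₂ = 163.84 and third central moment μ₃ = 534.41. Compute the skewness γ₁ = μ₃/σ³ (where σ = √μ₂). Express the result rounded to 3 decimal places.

0.255

σ = √μ₂ = √163.84 = 12.80000
σ³ = μ₂^(3/2) = 2097.15200
γ₁ = μ₃/σ³ = 534.41 / 2097.15200 ≈ 0.255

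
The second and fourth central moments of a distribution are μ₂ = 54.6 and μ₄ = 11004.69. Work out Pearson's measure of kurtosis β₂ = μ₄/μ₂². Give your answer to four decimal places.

μ₂² = 54.6² = 2981.16000
μ₄/μ₂² = 11004.69 / 2981.16000 = 3.69141
β₂ ≈ 3.6914

3.6914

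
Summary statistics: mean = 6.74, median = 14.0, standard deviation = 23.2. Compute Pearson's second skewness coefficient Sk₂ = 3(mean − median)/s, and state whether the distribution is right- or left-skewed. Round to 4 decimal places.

-0.9388, left-skewed

Sk₂ = 3(6.74 − 14.0) / 23.2 = 3 × -7.2600 / 23.2
    = -21.7800 / 23.2 ≈ -0.9388
Sk₂ < 0 ⇒ mean < median ⇒ left-skewed (negative skew).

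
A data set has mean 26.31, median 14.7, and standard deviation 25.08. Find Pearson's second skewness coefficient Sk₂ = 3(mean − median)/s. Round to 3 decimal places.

Sk₂ = 3(26.31 − 14.7) / 25.08 = 3 × 11.6100 / 25.08
    = 34.8300 / 25.08 ≈ 1.389

1.389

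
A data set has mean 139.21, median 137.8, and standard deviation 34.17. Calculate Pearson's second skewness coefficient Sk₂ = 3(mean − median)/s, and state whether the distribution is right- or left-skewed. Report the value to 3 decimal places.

0.124, right-skewed

Sk₂ = 3(139.21 − 137.8) / 34.17 = 3 × 1.4100 / 34.17
    = 4.2300 / 34.17 ≈ 0.124
Sk₂ > 0 ⇒ mean > median ⇒ right-skewed (positive skew).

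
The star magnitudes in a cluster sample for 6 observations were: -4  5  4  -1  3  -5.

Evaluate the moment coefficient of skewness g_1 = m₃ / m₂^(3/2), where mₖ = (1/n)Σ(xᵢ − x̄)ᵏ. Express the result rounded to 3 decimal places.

x̄ = (-4 + 5 + 4 - 1 + 3 - 5) / 6 = 0.3333
deviations (xᵢ − x̄): -4.3333, 4.6667, 3.6667, -1.3333, 2.6667, -5.3333
Σ(xᵢ − x̄)² = 91.3333 ⇒ m₂ = 91.3333/6 = 15.22222
Σ(xᵢ − x̄)³ = -65.5556 ⇒ m₃ = -65.5556/6 = -10.92593
m₂^(3/2) = 15.22222^(1.5) = 59.39051
g_1 = m₃ / m₂^(3/2) = -10.92593 / 59.39051 ≈ -0.184

-0.184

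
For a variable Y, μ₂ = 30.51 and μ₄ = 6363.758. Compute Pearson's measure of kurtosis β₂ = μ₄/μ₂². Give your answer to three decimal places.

6.836

μ₂² = 30.51² = 930.86010
μ₄/μ₂² = 6363.758 / 930.86010 = 6.83643
β₂ ≈ 6.836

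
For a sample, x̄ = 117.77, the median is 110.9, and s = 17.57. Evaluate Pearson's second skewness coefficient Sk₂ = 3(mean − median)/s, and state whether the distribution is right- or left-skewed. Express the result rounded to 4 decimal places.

1.1730, right-skewed

Sk₂ = 3(117.77 − 110.9) / 17.57 = 3 × 6.8700 / 17.57
    = 20.6100 / 17.57 ≈ 1.1730
Sk₂ > 0 ⇒ mean > median ⇒ right-skewed (positive skew).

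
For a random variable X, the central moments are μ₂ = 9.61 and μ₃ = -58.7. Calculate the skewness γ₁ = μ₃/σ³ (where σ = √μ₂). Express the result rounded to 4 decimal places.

-1.9704

σ = √μ₂ = √9.61 = 3.10000
σ³ = μ₂^(3/2) = 29.79100
γ₁ = μ₃/σ³ = -58.7 / 29.79100 ≈ -1.9704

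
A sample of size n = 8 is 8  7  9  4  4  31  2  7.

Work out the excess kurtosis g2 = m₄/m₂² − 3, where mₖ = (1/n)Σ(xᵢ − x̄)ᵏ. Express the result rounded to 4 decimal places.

x̄ = 9.0000
Σ(xᵢ − x̄)² = 592.0000 ⇒ m₂ = 74.00000
Σ(xᵢ − x̄)⁴ = 237940.0000 ⇒ m₄ = 29742.50000
m₂² = 5476.00000
g2 = m₄/m₂² − 3 = 5.43143 − 3 ≈ 2.4314

2.4314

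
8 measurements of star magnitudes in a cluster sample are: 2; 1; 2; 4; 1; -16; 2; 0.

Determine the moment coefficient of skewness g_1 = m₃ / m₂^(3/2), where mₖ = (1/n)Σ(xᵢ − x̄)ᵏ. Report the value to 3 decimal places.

-2.115

x̄ = (2 + 1 + 2 + 4 + 1 - 16 + 2 + 0) / 8 = -0.5000
deviations (xᵢ − x̄): 2.5000, 1.5000, 2.5000, 4.5000, 1.5000, -15.5000, 2.5000, 0.5000
Σ(xᵢ − x̄)² = 284.0000 ⇒ m₂ = 284.0000/8 = 35.50000
Σ(xᵢ − x̄)³ = -3579.0000 ⇒ m₃ = -3579.0000/8 = -447.37500
m₂^(3/2) = 35.50000^(1.5) = 211.51566
g_1 = m₃ / m₂^(3/2) = -447.37500 / 211.51566 ≈ -2.115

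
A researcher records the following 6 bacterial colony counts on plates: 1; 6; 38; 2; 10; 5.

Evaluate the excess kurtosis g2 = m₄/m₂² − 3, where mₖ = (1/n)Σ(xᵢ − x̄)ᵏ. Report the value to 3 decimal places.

0.828

x̄ = 10.3333
Σ(xᵢ − x̄)² = 969.3333 ⇒ m₂ = 161.55556
Σ(xᵢ − x̄)⁴ = 599477.7778 ⇒ m₄ = 99912.96296
m₂² = 26100.19753
g2 = m₄/m₂² − 3 = 3.82805 − 3 ≈ 0.828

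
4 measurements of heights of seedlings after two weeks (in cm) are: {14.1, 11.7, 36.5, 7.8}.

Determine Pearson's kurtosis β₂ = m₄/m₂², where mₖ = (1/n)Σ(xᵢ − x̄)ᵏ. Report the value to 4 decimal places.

x̄ = 17.5250
Σ(xᵢ − x̄)² = 500.2875 ⇒ m₂ = 125.07188
Σ(xᵢ − x̄)⁴ = 139869.8963 ⇒ m₄ = 34967.47407
m₂² = 15642.97392
β₂ = m₄/m₂² = 34967.47407 / 15642.97392 ≈ 2.2353

2.2353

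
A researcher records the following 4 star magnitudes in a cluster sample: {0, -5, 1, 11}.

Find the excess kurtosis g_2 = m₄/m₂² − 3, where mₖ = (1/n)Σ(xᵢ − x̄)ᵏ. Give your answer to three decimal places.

x̄ = 1.7500
Σ(xᵢ − x̄)² = 134.7500 ⇒ m₂ = 33.68750
Σ(xᵢ − x̄)⁴ = 9406.5781 ⇒ m₄ = 2351.64453
m₂² = 1134.84766
g_2 = m₄/m₂² − 3 = 2.07221 − 3 ≈ -0.928

-0.928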